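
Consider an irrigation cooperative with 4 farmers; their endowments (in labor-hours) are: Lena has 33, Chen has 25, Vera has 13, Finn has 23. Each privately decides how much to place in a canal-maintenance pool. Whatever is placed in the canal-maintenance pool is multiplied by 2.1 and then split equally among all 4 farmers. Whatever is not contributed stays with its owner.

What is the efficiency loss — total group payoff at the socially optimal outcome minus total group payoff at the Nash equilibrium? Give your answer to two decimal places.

The private return per contributed unit is 2.1/4 = 0.5250 < 1 for every player regardless of endowment, so the Nash equilibrium is zero contribution and the group total is Σ E_j = 33 + 25 + 13 + 23 = 94.
Each contributed unit returns 2.100 to the group, so the social optimum is full contribution by everyone: group total = 2.100 × 94 = 197.40.
Efficiency loss = (2.100 − 1) × 94 = 103.40.

103.40 labor-hours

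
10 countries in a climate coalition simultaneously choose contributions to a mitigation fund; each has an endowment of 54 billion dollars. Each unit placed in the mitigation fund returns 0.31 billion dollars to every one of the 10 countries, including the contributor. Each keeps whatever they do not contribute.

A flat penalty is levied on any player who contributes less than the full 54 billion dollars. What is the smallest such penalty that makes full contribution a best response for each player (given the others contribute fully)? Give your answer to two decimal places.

37.26 billion dollars

Given the others contribute fully, the best deviation is to contribute 0 (any partial contribution still incurs the fine and gives up units whose private return 0.31 is below 1).
Deviating from 54 to 0 saves 54 billion dollars but forfeits the deviator's share of the drop in the mitigation fund: 0.31 × 54 = 16.74.
So the deviation gain is 54 − 16.74 = 37.26, and the fine must be at least 37.26 billion dollars to wipe it out.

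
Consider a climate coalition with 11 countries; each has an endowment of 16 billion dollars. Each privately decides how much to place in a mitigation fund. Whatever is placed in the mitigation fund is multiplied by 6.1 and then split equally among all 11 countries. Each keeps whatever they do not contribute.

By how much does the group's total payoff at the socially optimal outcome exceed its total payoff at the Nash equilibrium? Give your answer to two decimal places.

Each contributed unit returns 6.1/11 = 0.5545 to its contributor — below 1 — so contributing 0 is dominant for every player. At the Nash equilibrium everyone keeps their 16, and the group total is 11 × 16 = 176.
Each contributed unit returns 6.100 to the group as a whole (0.5545 to each of 11 players), which exceeds 1, so the social optimum is full contribution: group total = 6.100 × 176 = 1073.60.
Efficiency loss = 1073.60 − 176 = 897.60.

897.60 billion dollars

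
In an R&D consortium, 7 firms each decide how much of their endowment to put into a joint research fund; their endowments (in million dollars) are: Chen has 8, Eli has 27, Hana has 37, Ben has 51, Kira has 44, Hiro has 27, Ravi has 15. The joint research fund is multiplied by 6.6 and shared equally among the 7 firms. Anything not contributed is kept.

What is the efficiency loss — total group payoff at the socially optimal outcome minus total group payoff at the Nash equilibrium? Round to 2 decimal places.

The private return per contributed unit is 6.6/7 = 0.9429 < 1 for every player regardless of endowment, so the Nash equilibrium is zero contribution and the group total is Σ E_j = 8 + 27 + 37 + 51 + 44 + 27 + 15 = 209.
Each contributed unit returns 6.600 to the group, so the social optimum is full contribution by everyone: group total = 6.600 × 209 = 1379.40.
Efficiency loss = (6.600 − 1) × 209 = 1170.40.

1170.40 million dollars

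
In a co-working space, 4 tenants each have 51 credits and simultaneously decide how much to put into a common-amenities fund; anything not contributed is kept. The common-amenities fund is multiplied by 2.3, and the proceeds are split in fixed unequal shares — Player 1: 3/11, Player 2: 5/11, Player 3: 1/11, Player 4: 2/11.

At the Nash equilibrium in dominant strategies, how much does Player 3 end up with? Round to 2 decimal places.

61.66 credits

For player j, contributing a unit is worthwhile iff 2.3 × (j's share) ≥ 1, i.e. iff j's share is at least 0.4348.
Only Player 2 (5/11) clears that bar, contributing 51; the remaining 3 contribute 0. Total contributed: 51.
Player 3 keeps 51 and receives 2.3 × 51 × 1/11 = 10.66 from the common-amenities fund, for a payoff of 61.66.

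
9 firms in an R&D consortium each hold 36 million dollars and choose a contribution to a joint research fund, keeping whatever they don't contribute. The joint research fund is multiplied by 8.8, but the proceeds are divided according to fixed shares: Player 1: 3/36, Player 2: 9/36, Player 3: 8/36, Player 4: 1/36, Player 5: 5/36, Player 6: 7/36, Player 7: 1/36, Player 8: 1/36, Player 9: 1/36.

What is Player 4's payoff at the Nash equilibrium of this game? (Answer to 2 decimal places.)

71.20 million dollars

A player with share s gets back 8.8·s per unit contributed, so full contribution is dominant for anyone with s > 1/8.8 = 0.1136 and zero contribution is dominant for anyone below.
Player 2, Player 3, Player 5 and Player 6 are above the threshold, contributing 36 each; the remaining 5 contribute 0. Total contributed: 144.
Player 4 keeps 36 and receives 8.8 × 144 × 1/36 = 35.20 from the joint research fund, for a payoff of 71.20.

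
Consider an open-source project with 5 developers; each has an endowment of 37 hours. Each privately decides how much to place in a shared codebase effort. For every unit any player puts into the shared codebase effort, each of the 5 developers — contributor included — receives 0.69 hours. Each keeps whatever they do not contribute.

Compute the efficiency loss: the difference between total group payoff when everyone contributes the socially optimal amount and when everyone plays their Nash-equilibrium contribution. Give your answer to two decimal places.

453.25 hours

The private return per contributed unit is 0.69 < 1, so contributing 0 is dominant for every player. At the Nash equilibrium everyone keeps their 37, and the group total is 5 × 37 = 185.
Each contributed unit returns 3.450 to the group as a whole (0.69 to each of 5 players), which exceeds 1, so the social optimum is full contribution: group total = 3.450 × 185 = 638.25.
Efficiency loss = 638.25 − 185 = 453.25.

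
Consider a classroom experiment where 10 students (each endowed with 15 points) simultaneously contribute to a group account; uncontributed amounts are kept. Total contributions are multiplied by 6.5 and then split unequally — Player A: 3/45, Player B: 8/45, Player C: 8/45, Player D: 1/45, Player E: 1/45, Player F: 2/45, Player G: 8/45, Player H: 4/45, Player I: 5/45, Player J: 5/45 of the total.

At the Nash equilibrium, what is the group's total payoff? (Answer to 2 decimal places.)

397.50 points

Player j's private return per contributed unit is 6.5 × (j's share). Contributing is weakly dominant for j when that share is at least 1/6.5 = 0.1538, and contributing 0 is dominant otherwise.
Player B, Player C and Player G are above the threshold, contributing 15 each; the remaining 7 contribute 0. Total contributed: 45.
The group account pays out 6.5 × 45 = 292.50 in total (split across the unequal shares, but the aggregate is all that matters for the group sum).
The 7 free-riders keep 15 each, adding 105. Group total = 105 + 292.50 = 397.50.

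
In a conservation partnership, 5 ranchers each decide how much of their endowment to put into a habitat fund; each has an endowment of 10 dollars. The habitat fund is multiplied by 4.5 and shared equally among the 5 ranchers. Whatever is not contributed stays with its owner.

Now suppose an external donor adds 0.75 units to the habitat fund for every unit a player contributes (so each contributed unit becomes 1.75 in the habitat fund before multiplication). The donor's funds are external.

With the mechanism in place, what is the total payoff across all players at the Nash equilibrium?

With the mechanism, a contributed unit returns 4.5 × 1.75 / 5 = 1.5750 per unit of net cost to the contributor — now above 1 — so contributing fully is weakly dominant for every player.
At the Nash equilibrium everyone contributes 10. Group total payoff = 4.5 × 1.75 × 50 = 393.75.

393.75 dollars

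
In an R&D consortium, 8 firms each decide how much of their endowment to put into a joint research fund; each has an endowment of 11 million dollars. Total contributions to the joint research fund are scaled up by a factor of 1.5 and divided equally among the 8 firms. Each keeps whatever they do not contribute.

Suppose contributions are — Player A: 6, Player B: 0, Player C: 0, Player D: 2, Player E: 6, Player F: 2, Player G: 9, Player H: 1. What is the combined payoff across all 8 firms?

101.00 million dollars

Total contributed: 6 + 0 + 0 + 2 + 6 + 2 + 9 + 1 = 26; total kept: 8 × 11 − 26 = 62.
The joint research fund pays out 1.5 × 26 = 39.00 in aggregate.
Group total = 62 + 39.00 = 101.00.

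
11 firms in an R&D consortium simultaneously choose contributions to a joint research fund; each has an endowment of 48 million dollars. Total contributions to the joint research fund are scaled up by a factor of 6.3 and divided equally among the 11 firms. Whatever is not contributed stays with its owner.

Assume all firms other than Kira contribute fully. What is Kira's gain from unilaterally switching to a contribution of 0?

Switching from a contribution of 48 to 0 lets Kira keep an extra 48 million dollars, but lowers the joint research fund by 48, which costs Kira their own share of that drop: 6.3/11 × 48 = 27.49.
Net gain = 48 − 27.49 = 20.51. The private return per contributed unit (0.5727) is below 1, so free-riding is indeed the best response regardless of what the others do.

20.51 million dollars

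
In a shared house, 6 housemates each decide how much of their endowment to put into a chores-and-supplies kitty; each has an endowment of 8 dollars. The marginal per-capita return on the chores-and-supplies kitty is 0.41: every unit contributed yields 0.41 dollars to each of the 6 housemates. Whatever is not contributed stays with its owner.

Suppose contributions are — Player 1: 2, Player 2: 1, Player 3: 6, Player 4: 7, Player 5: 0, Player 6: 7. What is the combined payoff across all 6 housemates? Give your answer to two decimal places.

81.58 dollars

Total contributed: 2 + 1 + 6 + 7 + 0 + 7 = 23; total kept: 6 × 8 − 23 = 25.
The chores-and-supplies kitty pays out 0.41 × 6 × 23 = 56.58 in aggregate.
Group total = 25 + 56.58 = 81.58.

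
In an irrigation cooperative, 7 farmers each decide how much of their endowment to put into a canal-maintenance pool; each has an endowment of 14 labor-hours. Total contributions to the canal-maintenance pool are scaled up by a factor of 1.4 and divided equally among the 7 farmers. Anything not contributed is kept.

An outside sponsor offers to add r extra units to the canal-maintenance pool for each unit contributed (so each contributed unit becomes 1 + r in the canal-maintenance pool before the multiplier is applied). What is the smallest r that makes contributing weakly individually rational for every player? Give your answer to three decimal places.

4.000

With matching at rate r, one contributed unit becomes (1 + r) in the canal-maintenance pool and returns 1.4 × (1 + r) / 7 to the contributor.
Setting this equal to 1: 1 + r = 7/1.4 = 5.0000.
So the minimum matching rate is r = 5.0000 − 1 = 4.000.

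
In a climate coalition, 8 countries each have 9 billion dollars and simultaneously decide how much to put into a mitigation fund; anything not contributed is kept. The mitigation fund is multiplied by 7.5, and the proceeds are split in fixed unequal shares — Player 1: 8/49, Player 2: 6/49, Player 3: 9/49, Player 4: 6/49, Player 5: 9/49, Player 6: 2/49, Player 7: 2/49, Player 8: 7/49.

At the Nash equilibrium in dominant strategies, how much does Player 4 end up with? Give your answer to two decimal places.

Each unit j contributes comes back to j as 7.5 × (j's share), so j prefers to contribute only if that share exceeds 1/7.5 = 0.1333; otherwise keeping the unit dominates.
The shares above 0.1333 belong to Player 1, Player 3, Player 5 and Player 8, contributing 9 each; the remaining 4 contribute 0. Total contributed: 36.
Player 4 keeps 9 and receives 7.5 × 36 × 6/49 = 33.06 from the mitigation fund, for a payoff of 42.06.

42.06 billion dollars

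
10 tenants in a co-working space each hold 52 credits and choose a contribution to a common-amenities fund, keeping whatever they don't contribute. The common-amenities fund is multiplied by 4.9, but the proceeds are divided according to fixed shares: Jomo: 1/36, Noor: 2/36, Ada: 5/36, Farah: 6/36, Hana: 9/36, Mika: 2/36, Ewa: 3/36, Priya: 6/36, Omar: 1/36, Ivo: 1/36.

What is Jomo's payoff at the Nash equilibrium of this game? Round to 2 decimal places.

Each unit j contributes comes back to j as 4.9 × (j's share), so j prefers to contribute only if that share exceeds 1/4.9 = 0.2041; otherwise keeping the unit dominates.
Only Hana (9/36) clears that bar, contributing 52; the remaining 9 contribute 0. Total contributed: 52.
Jomo keeps 52 and receives 4.9 × 52 × 1/36 = 7.08 from the common-amenities fund, for a payoff of 59.08.

59.08 credits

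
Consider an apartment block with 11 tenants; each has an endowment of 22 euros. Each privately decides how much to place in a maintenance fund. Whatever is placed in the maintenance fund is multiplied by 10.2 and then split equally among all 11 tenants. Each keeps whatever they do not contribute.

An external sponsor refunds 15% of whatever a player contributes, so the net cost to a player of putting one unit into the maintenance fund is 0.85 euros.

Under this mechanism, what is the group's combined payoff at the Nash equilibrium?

The effective private return per unit is now (10.2/11) / 0.85 = 1.0909 > 1, so every player's dominant strategy flips to full contribution.
At the Nash equilibrium everyone contributes 22. Group total payoff = 11 × (22 × 0.15 + 10.2 × 22) = 2504.70.

2504.70 euros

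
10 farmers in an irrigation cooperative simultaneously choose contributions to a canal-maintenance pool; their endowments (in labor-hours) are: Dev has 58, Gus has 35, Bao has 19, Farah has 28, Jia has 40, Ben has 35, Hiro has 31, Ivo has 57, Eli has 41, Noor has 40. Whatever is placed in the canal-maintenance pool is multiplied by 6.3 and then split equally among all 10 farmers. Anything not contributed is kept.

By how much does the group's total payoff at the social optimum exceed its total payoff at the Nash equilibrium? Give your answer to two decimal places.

The private return per contributed unit is 6.3/10 = 0.6300 < 1 for every player regardless of endowment, so the Nash equilibrium is zero contribution and the group total is Σ E_j = 58 + 35 + 19 + 28 + 40 + 35 + 31 + 57 + 41 + 40 = 384.
Each contributed unit returns 6.300 to the group, so the social optimum is full contribution by everyone: group total = 6.300 × 384 = 2419.20.
Efficiency loss = (6.300 − 1) × 384 = 2035.20.

2035.20 labor-hours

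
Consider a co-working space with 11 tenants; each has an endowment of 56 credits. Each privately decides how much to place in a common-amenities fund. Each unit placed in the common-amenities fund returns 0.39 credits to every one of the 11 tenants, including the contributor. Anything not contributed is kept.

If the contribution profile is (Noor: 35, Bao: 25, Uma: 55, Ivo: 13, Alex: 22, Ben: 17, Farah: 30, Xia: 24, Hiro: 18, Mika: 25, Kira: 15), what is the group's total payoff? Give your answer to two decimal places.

Total contributed: 35 + 25 + 55 + 13 + 22 + 17 + 30 + 24 + 18 + 25 + 15 = 279; total kept: 11 × 56 − 279 = 337.
The common-amenities fund pays out 0.39 × 11 × 279 = 1196.91 in aggregate.
Group total = 337 + 1196.91 = 1533.91.

1533.91 credits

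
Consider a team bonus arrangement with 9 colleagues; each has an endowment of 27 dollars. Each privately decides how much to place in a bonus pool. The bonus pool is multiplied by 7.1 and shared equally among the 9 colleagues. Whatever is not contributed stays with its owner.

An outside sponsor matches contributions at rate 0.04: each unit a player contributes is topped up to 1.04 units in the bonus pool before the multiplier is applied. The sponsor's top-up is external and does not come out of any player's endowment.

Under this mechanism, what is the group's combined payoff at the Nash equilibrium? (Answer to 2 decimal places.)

243.00 dollars

Even with the mechanism, each unit contributed returns only 7.1 × 1.04 / 9 = 0.8204 per unit of net cost, so contributing nothing is still dominant.
At the Nash equilibrium no one contributes; group total payoff = 9 × 27 = 243.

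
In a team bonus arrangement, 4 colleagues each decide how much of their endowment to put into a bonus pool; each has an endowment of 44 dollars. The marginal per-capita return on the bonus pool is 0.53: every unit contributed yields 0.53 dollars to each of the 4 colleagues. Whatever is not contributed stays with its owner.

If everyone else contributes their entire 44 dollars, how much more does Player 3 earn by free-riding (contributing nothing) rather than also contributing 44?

Switching from a contribution of 44 to 0 lets Player 3 keep an extra 44 dollars, but lowers the bonus pool by 44, which costs Player 3 their own share of that drop: 0.53 × 44 = 23.32.
Net gain = 44 − 23.32 = 20.68. The private return per contributed unit (0.53) is below 1, so free-riding is indeed the best response regardless of what the others do.

20.68 dollars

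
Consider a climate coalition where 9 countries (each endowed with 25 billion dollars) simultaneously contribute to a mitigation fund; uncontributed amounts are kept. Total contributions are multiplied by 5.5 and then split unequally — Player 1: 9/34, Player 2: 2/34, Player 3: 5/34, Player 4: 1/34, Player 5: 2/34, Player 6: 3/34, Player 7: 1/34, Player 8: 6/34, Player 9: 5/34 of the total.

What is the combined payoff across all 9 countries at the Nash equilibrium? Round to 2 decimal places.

Player j's private return per contributed unit is 5.5 × (j's share). Contributing is weakly dominant for j when that share is at least 1/5.5 = 0.1818, and contributing 0 is dominant otherwise.
Only Player 1 (9/34) clears that bar, contributing 25; the remaining 8 contribute 0. Total contributed: 25.
The mitigation fund pays out 5.5 × 25 = 137.50 in total (split across the unequal shares, but the aggregate is all that matters for the group sum).
The 8 free-riders keep 25 each, adding 200. Group total = 200 + 137.50 = 337.50.

337.50 billion dollars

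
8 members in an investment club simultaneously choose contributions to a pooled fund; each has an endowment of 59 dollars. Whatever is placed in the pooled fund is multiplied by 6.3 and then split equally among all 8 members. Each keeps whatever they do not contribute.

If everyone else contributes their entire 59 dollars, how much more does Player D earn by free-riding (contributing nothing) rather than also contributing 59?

12.54 dollars

Switching from a contribution of 59 to 0 lets Player D keep an extra 59 dollars, but lowers the pooled fund by 59, which costs Player D their own share of that drop: 6.3/8 × 59 = 46.46.
Net gain = 59 − 46.46 = 12.54. The private return per contributed unit (0.7875) is below 1, so free-riding is indeed the best response regardless of what the others do.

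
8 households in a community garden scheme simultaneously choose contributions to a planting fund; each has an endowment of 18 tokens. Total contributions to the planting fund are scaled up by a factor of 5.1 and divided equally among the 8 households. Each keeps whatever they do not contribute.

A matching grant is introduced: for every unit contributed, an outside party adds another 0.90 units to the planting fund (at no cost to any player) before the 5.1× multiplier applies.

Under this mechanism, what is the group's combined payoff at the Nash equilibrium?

1395.36 tokens

Under the mechanism each unit contributed yields 5.1 × 1.90 / 8 = 1.2113 back to its contributor per unit of net cost, which exceeds 1, making full contribution the dominant choice for everyone.
So the Nash equilibrium is full contribution by all 8; the group earns 5.1 × 1.90 × 144 = 1395.36.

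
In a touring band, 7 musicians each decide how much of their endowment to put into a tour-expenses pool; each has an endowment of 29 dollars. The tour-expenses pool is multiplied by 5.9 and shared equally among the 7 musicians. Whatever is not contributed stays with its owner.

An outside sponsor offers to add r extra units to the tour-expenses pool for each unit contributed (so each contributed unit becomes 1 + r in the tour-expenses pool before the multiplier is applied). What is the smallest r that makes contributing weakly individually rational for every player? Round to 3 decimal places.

0.186

With matching at rate r, one contributed unit becomes (1 + r) in the tour-expenses pool and returns 5.9 × (1 + r) / 7 to the contributor.
Setting this equal to 1: 1 + r = 7/5.9 = 1.1864.
So the minimum matching rate is r = 1.1864 − 1 = 0.186.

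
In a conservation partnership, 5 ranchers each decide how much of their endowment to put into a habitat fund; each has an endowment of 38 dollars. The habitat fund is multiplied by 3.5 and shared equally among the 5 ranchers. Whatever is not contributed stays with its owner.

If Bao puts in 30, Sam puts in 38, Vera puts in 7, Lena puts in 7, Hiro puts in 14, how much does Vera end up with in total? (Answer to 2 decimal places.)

98.20 dollars

Total contributed: 30 + 38 + 7 + 7 + 14 = 96.
Each receives 3.5 × 96 / 5 = 67.20 from the habitat fund.
Vera keeps 38 − 7 = 31, so Vera's payoff is 31 + 67.20 = 98.20.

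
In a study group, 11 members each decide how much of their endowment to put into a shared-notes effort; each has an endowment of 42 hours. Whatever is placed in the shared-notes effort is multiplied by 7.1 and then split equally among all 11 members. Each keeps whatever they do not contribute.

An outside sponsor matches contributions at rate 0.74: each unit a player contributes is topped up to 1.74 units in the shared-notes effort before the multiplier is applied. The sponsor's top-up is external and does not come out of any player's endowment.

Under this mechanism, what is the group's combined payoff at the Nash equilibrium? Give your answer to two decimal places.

The effective private return per unit is now 7.1 × 1.74 / 11 = 1.1231 > 1, so every player's dominant strategy flips to full contribution.
So the Nash equilibrium is full contribution by all 11; the group earns 7.1 × 1.74 × 462 = 5707.55.

5707.55 hours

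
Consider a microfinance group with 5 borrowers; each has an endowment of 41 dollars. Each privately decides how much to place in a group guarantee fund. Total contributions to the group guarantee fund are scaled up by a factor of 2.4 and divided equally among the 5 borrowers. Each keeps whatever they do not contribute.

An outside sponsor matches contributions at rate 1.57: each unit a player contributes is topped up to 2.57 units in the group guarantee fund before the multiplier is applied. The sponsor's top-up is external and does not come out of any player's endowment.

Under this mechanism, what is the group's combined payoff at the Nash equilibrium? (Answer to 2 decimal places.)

1264.44 dollars

Under the mechanism each unit contributed yields 2.4 × 2.57 / 5 = 1.2336 back to its contributor per unit of net cost, which exceeds 1, making full contribution the dominant choice for everyone.
At the Nash equilibrium everyone contributes 41. Group total payoff = 2.4 × 2.57 × 205 = 1264.44.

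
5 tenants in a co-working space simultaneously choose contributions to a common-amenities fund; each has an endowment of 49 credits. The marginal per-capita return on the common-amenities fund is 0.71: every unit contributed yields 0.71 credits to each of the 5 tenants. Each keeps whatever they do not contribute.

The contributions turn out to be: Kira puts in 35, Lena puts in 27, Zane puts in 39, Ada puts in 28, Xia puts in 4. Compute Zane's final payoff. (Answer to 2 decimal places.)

104.43 credits

Total contributed: 35 + 27 + 39 + 28 + 4 = 133.
Each receives 0.71 × 133 = 94.43 from the common-amenities fund.
Zane keeps 49 − 39 = 10, so Zane's payoff is 10 + 94.43 = 104.43.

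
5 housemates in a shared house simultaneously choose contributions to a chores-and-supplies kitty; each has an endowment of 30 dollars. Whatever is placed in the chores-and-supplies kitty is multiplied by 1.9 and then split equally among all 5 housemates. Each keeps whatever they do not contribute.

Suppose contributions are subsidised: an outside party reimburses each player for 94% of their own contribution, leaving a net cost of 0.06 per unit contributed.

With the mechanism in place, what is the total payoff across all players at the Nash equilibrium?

426.00 dollars

Under the mechanism each unit contributed yields (1.9/5) / 0.06 = 6.3333 back to its contributor per unit of net cost, which exceeds 1, making full contribution the dominant choice for everyone.
So the Nash equilibrium is full contribution by all 5; the group earns 5 × (30 × 0.94 + 1.9 × 30) = 426.00.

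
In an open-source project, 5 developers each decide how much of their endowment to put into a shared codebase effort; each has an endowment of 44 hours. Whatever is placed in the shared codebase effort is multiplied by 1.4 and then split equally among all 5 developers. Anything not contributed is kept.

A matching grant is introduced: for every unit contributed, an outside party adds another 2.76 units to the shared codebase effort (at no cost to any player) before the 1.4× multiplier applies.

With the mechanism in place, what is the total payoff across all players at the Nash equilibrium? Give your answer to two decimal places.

1158.08 hours

With the mechanism, a contributed unit returns 1.4 × 3.76 / 5 = 1.0528 per unit of net cost to the contributor — now above 1 — so contributing fully is weakly dominant for every player.
So the Nash equilibrium is full contribution by all 5; the group earns 1.4 × 3.76 × 220 = 1158.08.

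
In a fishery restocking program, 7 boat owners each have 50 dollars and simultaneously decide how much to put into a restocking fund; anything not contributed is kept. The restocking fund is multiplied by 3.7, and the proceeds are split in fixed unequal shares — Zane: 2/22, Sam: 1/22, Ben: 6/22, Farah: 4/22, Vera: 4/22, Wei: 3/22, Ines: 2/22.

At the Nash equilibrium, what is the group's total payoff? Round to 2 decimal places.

485.00 dollars

A player with share s gets back 3.7·s per unit contributed, so full contribution is dominant for anyone with s > 1/3.7 = 0.2703 and zero contribution is dominant for anyone below.
Ben alone (share 6/22) is above the threshold, contributing 50; the remaining 6 contribute 0. Total contributed: 50.
The restocking fund pays out 3.7 × 50 = 185.00 in total (split across the unequal shares, but the aggregate is all that matters for the group sum).
The 6 free-riders keep 50 each, adding 300. Group total = 300 + 185.00 = 485.00.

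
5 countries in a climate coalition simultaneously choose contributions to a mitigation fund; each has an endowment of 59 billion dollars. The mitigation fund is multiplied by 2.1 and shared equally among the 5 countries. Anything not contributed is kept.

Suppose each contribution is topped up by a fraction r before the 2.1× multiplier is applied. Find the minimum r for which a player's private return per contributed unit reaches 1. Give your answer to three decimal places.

With matching at rate r, one contributed unit becomes (1 + r) in the mitigation fund and returns 2.1 × (1 + r) / 5 to the contributor.
Setting this equal to 1: 1 + r = 5/2.1 = 2.3810.
So the minimum matching rate is r = 2.3810 − 1 = 1.381.

1.381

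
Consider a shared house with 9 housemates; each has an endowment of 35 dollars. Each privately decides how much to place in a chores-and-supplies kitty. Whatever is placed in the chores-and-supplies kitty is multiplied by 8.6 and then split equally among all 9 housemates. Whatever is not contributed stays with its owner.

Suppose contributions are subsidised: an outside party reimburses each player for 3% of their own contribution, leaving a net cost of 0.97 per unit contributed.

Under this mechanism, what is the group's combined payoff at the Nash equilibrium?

315.00 dollars

Even with the mechanism, each unit contributed returns only (8.6/9) / 0.97 = 0.9851 per unit of net cost, so contributing nothing is still dominant.
Everyone keeps their endowment and the group total is 9 × 35 = 315.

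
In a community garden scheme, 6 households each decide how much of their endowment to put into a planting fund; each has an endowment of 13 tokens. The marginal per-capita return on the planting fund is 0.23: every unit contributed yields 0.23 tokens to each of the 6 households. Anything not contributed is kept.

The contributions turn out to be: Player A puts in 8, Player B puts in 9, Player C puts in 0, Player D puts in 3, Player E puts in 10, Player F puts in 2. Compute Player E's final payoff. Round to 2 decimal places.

Total contributed: 8 + 9 + 0 + 3 + 10 + 2 = 32.
Each receives 0.23 × 32 = 7.36 from the planting fund.
Player E keeps 13 − 10 = 3, so Player E's payoff is 3 + 7.36 = 10.36.

10.36 tokens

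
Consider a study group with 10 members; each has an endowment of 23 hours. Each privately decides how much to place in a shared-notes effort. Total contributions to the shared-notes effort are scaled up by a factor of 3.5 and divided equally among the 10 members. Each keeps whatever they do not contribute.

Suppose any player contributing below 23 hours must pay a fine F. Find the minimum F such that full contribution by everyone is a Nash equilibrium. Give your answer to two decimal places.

Given the others contribute fully, the best deviation is to contribute 0 (any partial contribution still incurs the fine and gives up units whose private return 0.3500 is below 1).
Deviating from 23 to 0 saves 23 hours but forfeits the deviator's share of the drop in the shared-notes effort: 3.5/10 × 23 = 8.05.
So the deviation gain is 23 − 8.05 = 14.95, and the fine must be at least 14.95 hours to wipe it out.

14.95 hours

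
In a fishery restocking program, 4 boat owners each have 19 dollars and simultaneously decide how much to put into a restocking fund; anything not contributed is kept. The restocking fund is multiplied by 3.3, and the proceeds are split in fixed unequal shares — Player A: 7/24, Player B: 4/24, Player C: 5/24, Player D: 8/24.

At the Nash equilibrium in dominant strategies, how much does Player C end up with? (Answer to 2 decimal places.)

Player j's private return per contributed unit is 3.3 × (j's share). Contributing is weakly dominant for j when that share is at least 1/3.3 = 0.3030, and contributing 0 is dominant otherwise.
Player D alone (share 8/24) is above the threshold, contributing 19; the remaining 3 contribute 0. Total contributed: 19.
Player C keeps 19 and receives 3.3 × 19 × 5/24 = 13.06 from the restocking fund, for a payoff of 32.06.

32.06 dollars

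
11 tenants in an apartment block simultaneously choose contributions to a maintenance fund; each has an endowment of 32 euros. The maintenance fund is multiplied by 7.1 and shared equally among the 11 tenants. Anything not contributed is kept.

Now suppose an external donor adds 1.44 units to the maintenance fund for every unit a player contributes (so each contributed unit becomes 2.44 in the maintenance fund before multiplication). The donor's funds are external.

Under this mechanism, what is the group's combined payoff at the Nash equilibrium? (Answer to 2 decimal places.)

The effective private return per unit is now 7.1 × 2.44 / 11 = 1.5749 > 1, so every player's dominant strategy flips to full contribution.
So the Nash equilibrium is full contribution by all 11; the group earns 7.1 × 2.44 × 352 = 6098.05.

6098.05 euros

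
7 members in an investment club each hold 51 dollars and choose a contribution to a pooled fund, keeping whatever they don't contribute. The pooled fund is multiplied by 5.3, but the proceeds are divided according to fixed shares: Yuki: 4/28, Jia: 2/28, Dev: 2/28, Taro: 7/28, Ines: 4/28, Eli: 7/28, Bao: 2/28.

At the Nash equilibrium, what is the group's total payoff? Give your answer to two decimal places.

795.60 dollars

For player j, contributing a unit is worthwhile iff 5.3 × (j's share) ≥ 1, i.e. iff j's share is at least 0.1887.
Taro and Eli are above the threshold, contributing 51 each; the remaining 5 contribute 0. Total contributed: 102.
The pooled fund pays out 5.3 × 102 = 540.60 in total (split across the unequal shares, but the aggregate is all that matters for the group sum).
The 5 free-riders keep 51 each, adding 255. Group total = 255 + 540.60 = 795.60.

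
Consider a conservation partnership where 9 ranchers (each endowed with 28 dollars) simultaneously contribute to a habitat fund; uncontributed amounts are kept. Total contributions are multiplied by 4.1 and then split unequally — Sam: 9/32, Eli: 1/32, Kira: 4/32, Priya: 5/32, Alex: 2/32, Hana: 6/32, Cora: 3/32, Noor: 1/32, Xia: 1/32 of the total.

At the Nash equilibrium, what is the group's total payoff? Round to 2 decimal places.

338.80 dollars

A player with share s gets back 4.1·s per unit contributed, so full contribution is dominant for anyone with s > 1/4.1 = 0.2439 and zero contribution is dominant for anyone below.
Sam alone (share 9/32) is above the threshold, contributing 28; the remaining 8 contribute 0. Total contributed: 28.
The habitat fund pays out 4.1 × 28 = 114.80 in total (split across the unequal shares, but the aggregate is all that matters for the group sum).
The 8 free-riders keep 28 each, adding 224. Group total = 224 + 114.80 = 338.80.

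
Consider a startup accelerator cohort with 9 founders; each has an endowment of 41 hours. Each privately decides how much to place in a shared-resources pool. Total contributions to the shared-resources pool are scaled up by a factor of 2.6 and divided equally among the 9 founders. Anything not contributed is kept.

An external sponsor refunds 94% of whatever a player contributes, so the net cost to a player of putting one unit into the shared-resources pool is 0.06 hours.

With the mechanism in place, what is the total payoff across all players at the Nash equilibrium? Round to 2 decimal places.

1306.26 hours

The effective private return per unit is now (2.6/9) / 0.06 = 4.8148 > 1, so every player's dominant strategy flips to full contribution.
So the Nash equilibrium is full contribution by all 9; the group earns 9 × (41 × 0.94 + 2.6 × 41) = 1306.26.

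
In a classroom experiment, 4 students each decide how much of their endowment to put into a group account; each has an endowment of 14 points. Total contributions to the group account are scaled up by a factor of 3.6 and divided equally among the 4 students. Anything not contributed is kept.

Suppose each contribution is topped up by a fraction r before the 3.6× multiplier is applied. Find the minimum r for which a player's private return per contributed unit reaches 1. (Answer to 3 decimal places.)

With matching at rate r, one contributed unit becomes (1 + r) in the group account and returns 3.6 × (1 + r) / 4 to the contributor.
Setting this equal to 1: 1 + r = 4/3.6 = 1.1111.
So the minimum matching rate is r = 1.1111 − 1 = 0.111.

0.111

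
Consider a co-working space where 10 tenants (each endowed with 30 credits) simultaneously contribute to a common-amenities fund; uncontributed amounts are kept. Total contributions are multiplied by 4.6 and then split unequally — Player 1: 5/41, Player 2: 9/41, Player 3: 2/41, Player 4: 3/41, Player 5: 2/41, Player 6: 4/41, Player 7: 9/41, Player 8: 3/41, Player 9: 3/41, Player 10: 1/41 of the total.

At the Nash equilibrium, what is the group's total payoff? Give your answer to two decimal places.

516.00 credits

For player j, contributing a unit is worthwhile iff 4.6 × (j's share) ≥ 1, i.e. iff j's share is at least 0.2174.
Player 2 and Player 7 are above the threshold, contributing 30 each; the remaining 8 contribute 0. Total contributed: 60.
The common-amenities fund pays out 4.6 × 60 = 276.00 in total (split across the unequal shares, but the aggregate is all that matters for the group sum).
The 8 free-riders keep 30 each, adding 240. Group total = 240 + 276.00 = 516.00.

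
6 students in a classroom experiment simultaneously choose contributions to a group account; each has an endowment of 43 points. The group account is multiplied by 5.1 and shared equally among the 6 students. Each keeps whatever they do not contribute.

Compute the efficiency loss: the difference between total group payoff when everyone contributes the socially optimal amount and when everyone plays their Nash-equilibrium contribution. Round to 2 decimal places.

1057.80 points

Each contributed unit returns 5.1/6 = 0.8500 to its contributor — below 1 — so contributing 0 is dominant for every player. At the Nash equilibrium everyone keeps their 43, and the group total is 6 × 43 = 258.
Each contributed unit returns 5.100 to the group as a whole (0.8500 to each of 6 players), which exceeds 1, so the social optimum is full contribution: group total = 5.100 × 258 = 1315.80.
Efficiency loss = 1315.80 − 258 = 1057.80.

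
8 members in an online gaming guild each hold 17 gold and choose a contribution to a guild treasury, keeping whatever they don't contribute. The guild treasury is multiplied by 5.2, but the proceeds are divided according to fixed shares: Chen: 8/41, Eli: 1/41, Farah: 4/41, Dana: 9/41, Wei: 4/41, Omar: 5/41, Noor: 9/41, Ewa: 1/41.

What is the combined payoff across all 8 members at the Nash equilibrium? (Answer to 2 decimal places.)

For player j, contributing a unit is worthwhile iff 5.2 × (j's share) ≥ 1, i.e. iff j's share is at least 0.1923.
Chen, Dana and Noor are above the threshold, contributing 17 each; the remaining 5 contribute 0. Total contributed: 51.
The guild treasury pays out 5.2 × 51 = 265.20 in total (split across the unequal shares, but the aggregate is all that matters for the group sum).
The 5 free-riders keep 17 each, adding 85. Group total = 85 + 265.20 = 350.20.

350.20 gold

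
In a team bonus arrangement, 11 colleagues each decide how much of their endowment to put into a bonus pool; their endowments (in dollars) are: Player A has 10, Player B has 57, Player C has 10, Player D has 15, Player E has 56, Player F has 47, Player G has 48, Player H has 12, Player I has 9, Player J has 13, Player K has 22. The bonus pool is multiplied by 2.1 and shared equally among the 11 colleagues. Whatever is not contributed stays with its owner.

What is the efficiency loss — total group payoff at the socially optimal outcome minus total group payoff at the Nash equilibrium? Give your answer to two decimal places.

The private return per contributed unit is 2.1/11 = 0.1909 < 1 for every player regardless of endowment, so the Nash equilibrium is zero contribution and the group total is Σ E_j = 10 + 57 + 10 + 15 + 56 + 47 + 48 + 12 + 9 + 13 + 22 = 299.
Each contributed unit returns 2.100 to the group, so the social optimum is full contribution by everyone: group total = 2.100 × 299 = 627.90.
Efficiency loss = (2.100 − 1) × 299 = 328.90.

328.90 dollars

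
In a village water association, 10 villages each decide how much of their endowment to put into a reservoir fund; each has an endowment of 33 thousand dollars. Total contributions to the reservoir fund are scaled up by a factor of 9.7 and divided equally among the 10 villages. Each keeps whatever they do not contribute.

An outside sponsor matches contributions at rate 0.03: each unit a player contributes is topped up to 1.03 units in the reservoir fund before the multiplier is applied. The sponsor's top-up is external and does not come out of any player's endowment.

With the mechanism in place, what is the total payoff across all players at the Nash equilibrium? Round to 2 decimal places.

Even with the mechanism, each unit contributed returns only 9.7 × 1.03 / 10 = 0.9991 per unit of net cost, so contributing nothing is still dominant.
At the Nash equilibrium no one contributes; group total payoff = 10 × 33 = 330.

330.00 thousand dollars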